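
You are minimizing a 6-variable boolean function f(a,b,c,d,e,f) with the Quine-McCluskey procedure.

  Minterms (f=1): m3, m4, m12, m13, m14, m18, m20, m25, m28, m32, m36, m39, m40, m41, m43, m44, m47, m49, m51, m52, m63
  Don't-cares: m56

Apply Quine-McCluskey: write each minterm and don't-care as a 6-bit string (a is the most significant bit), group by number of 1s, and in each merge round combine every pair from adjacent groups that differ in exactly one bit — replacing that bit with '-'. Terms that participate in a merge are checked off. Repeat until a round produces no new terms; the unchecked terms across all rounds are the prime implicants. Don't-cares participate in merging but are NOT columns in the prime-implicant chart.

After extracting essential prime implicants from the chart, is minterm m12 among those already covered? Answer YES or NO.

size-2^0 implicants → 000011  000100(✓)  001100(✓)  001101(✓)  001110(✓)  010010  010100(✓)  011001  011100(✓)  100000(✓)  100100(✓)  100111(✓)  101000(✓)  101001(✓)  101011(✓)  101100(✓)  101111(✓)  110001(✓)  110011(✓)  110100(✓)  111000(✓)  111111(✓)
size-2^1 implicants → -00100(✓)  -01100(✓)  -10100(✓)  0-0100(✓)  0-1100(✓)  00-100(✓)  0011-0  00110-  01-100(✓)  1-0100(✓)  1-1000  1-1111  10-000(✓)  10-100(✓)  10-111  100-00(✓)  101-00(✓)  101-11  1010-1  10100-  1100-1
size-2^2 implicants → --0100  -0-100  0--100  10--00
Unchecked terms (primes): --0100, -0-100, 0--100, 000011, 0011-0, 00110-, 010010, 011001, 1-1000, 1-1111, 10--00, 10-111, 101-11, 1010-1, 10100-, 1100-1
Minterm coverage:
  m3 ⊆ 000011 [E]
  m4 ⊆ --0100,-0-100,0--100
  m12 ⊆ -0-100,0--100,0011-0,00110-
  m13 ⊆ 00110- [E]
  m14 ⊆ 0011-0 [E]
  m18 ⊆ 010010 [E]
  m20 ⊆ --0100,0--100
  m25 ⊆ 011001 [E]
  m28 ⊆ 0--100 [E]
  m32 ⊆ 10--00 [E]
  m36 ⊆ --0100,-0-100,10--00
  m39 ⊆ 10-111 [E]
  m40 ⊆ 1-1000,10--00,10100-
  m41 ⊆ 1010-1,10100-
  m43 ⊆ 101-11,1010-1
  m44 ⊆ -0-100,10--00
  m47 ⊆ 1-1111,10-111,101-11
  m49 ⊆ 1100-1 [E]
  m51 ⊆ 1100-1 [E]
  m52 ⊆ --0100 [E]
  m63 ⊆ 1-1111 [E]
E = {--0100, 0--100, 000011, 0011-0, 00110-, 010010, 011001, 1-1111, 10--00, 10-111, 1100-1}

YES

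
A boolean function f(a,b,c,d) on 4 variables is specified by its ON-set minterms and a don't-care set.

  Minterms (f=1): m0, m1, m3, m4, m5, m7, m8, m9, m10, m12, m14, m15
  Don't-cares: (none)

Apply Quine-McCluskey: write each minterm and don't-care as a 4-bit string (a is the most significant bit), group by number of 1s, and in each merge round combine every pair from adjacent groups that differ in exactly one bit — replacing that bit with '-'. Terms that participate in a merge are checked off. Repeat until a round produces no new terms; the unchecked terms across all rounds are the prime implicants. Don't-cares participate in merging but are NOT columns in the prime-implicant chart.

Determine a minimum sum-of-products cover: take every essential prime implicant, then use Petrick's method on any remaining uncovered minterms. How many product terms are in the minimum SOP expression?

5

[col 0] 0000*, 0001*, 0011*, 0100*, 0101*, 0111*, 1000*, 1001*, 1010*, 1100*, 1110*, 1111*
[col 1] -000*, -001*, -100*, -111, 0-00*, 0-01*, 0-11*, 00-1*, 000-*, 01-1*, 010-*, 1-00*, 1-10*, 10-0*, 100-*, 11-0*, 111-
[col 2] --00, -00-, 0--1, 0-0-, 1--0
Prime implicants: --00, -00-, -111, 0--1, 0-0-, 1--0, 111-
PI chart (minterm → PIs covering it):
  0 | --00,-00-,0-0-
  1 | -00-,0--1,0-0-
  3 | 0--1  (sole → essential)
  4 | --00,0-0-
  5 | 0--1,0-0-
  7 | -111,0--1
  8 | --00,-00-,1--0
  9 | -00-  (sole → essential)
  10 | 1--0  (sole → essential)
  12 | --00,1--0
  14 | 1--0,111-
  15 | -111,111-
Essential prime implicants: -00-, 0--1, 1--0
Petrick residual → --00, -111
Minimum SOP uses 5 PIs: c'd' + b'c' + bcd + a'd + ad'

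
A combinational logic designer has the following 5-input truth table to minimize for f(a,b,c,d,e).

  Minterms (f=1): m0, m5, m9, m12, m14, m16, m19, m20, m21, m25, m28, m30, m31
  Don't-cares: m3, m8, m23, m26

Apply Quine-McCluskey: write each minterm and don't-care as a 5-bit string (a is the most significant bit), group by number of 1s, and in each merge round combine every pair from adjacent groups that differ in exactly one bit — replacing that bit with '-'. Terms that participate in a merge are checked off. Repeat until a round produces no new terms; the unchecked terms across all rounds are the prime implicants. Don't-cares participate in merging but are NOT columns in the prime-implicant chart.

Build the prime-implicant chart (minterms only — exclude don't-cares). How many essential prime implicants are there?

3

size-2^0 implicants → 00000(✓)  00011(✓)  00101(✓)  01000(✓)  01001(✓)  01100(✓)  01110(✓)  10000(✓)  10011(✓)  10100(✓)  10101(✓)  10111(✓)  11001(✓)  11010(✓)  11100(✓)  11110(✓)  11111(✓)
size-2^1 implicants → -0000  -0011  -0101  -1001  -1100(✓)  -1110(✓)  0-000  01-00  0100-  011-0(✓)  1-100  1-111  10-00  10-11  101-1  1010-  11-10  111-0(✓)  1111-
size-2^2 implicants → -11-0
Unchecked terms (primes): -0000, -0011, -0101, -1001, -11-0, 0-000, 01-00, 0100-, 1-100, 1-111, 10-00, 10-11, 101-1, 1010-, 11-10, 1111-
Minterm coverage:
  m0 ⊆ -0000,0-000
  m5 ⊆ -0101 [E]
  m9 ⊆ -1001,0100-
  m12 ⊆ -11-0,01-00
  m14 ⊆ -11-0 [E]
  m16 ⊆ -0000,10-00
  m19 ⊆ -0011,10-11
  m20 ⊆ 1-100,10-00,1010-
  m21 ⊆ -0101,101-1,1010-
  m25 ⊆ -1001 [E]
  m28 ⊆ -11-0,1-100
  m30 ⊆ -11-0,11-10,1111-
  m31 ⊆ 1-111,1111-
E = {-0101, -1001, -11-0}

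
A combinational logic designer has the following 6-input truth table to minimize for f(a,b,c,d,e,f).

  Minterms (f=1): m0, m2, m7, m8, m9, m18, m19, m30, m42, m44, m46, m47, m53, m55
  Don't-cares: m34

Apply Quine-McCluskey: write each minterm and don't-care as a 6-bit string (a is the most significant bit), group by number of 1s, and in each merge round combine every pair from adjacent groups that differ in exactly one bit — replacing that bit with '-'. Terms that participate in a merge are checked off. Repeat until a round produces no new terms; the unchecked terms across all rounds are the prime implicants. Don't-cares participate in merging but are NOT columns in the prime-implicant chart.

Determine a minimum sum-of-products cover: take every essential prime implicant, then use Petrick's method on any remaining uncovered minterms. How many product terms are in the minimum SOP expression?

9

[col 0] 000000*, 000010*, 000111, 001000*, 001001*, 010010*, 010011*, 011110, 100010*, 101010*, 101100*, 101110*, 101111*, 110101*, 110111*
[col 1] -00010, 0-0010, 00-000, 0000-0, 00100-, 01001-, 10-010, 101-10, 1011-0, 10111-, 1101-1
Prime implicants: -00010, 0-0010, 00-000, 0000-0, 000111, 00100-, 01001-, 011110, 10-010, 101-10, 1011-0, 10111-, 1101-1
PI chart (minterm → PIs covering it):
  0 | 00-000,0000-0
  2 | -00010,0-0010,0000-0
  7 | 000111  (sole → essential)
  8 | 00-000,00100-
  9 | 00100-  (sole → essential)
  18 | 0-0010,01001-
  19 | 01001-  (sole → essential)
  30 | 011110  (sole → essential)
  42 | 10-010,101-10
  44 | 1011-0  (sole → essential)
  46 | 101-10,1011-0,10111-
  47 | 10111-  (sole → essential)
  53 | 1101-1  (sole → essential)
  55 | 1101-1  (sole → essential)
Essential prime implicants: 000111, 00100-, 01001-, 011110, 1011-0, 10111-, 1101-1
Petrick residual → 0000-0, 10-010
Minimum SOP uses 9 PIs: a'b'c'd'f' + a'b'c'def + a'b'cd'e' + a'bc'd'e + a'bcdef' + ab'd'ef' + ab'cdf' + ab'cde + abc'df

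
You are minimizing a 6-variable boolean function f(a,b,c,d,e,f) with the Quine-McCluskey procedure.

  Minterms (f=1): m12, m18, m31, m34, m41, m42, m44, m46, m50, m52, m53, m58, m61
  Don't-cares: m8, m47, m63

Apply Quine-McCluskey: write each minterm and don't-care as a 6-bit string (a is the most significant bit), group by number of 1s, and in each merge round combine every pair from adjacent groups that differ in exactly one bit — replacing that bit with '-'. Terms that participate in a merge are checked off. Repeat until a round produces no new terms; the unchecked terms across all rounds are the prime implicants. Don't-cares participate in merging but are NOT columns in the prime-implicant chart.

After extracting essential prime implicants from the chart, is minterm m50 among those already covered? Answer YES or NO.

YES

Round 0: 001000✓ 001100✓ 010010✓ 011111✓ 100010✓ 101001 101010✓ 101100✓ 101110✓ 101111✓ 110010✓ 110100✓ 110101✓ 111010✓ 111101✓ 111111✓
Round 1: -01100 -10010 -11111 001-00 1-0010✓ 1-1010✓ 1-1111 10-010✓ 101-10 1011-0 10111- 11-010✓ 11-101 11010- 1111-1
Round 2: 1--010
PIs = {-01100, -10010, -11111, 001-00, 1--010, 1-1111, 101-10, 101001, 1011-0, 10111-, 11-101, 11010-, 1111-1}
Coverage chart:
  m12: -01100,001-00
  m18: -10010 ←essential
  m31: -11111 ←essential
  m34: 1--010 ←essential
  m41: 101001 ←essential
  m42: 1--010,101-10
  m44: -01100,1011-0
  m46: 101-10,1011-0,10111-
  m50: -10010,1--010
  m52: 11010- ←essential
  m53: 11-101,11010-
  m58: 1--010 ←essential
  m61: 11-101,1111-1
Essential: -10010, -11111, 1--010, 101001, 11010-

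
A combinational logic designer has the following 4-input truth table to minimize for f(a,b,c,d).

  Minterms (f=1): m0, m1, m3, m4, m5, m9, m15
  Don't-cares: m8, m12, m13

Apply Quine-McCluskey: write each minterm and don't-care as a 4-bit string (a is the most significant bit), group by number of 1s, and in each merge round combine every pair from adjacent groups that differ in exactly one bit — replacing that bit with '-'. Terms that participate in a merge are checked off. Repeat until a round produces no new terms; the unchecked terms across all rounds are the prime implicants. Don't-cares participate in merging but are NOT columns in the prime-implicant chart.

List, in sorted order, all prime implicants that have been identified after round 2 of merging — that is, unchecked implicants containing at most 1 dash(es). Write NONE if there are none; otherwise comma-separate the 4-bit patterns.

[col 0] 0000*, 0001*, 0011*, 0100*, 0101*, 1000*, 1001*, 1100*, 1101*, 1111*
[col 1] -000*, -001*, -100*, -101*, 0-00*, 0-01*, 00-1, 000-*, 010-*, 1-00*, 1-01*, 100-*, 11-1, 110-*
[col 2] --00*, --01*, -00-*, -10-*, 0-0-*, 1-0-*
[col 3] --0-
Prime implicants: --0-, 00-1, 11-1

00-1, 11-1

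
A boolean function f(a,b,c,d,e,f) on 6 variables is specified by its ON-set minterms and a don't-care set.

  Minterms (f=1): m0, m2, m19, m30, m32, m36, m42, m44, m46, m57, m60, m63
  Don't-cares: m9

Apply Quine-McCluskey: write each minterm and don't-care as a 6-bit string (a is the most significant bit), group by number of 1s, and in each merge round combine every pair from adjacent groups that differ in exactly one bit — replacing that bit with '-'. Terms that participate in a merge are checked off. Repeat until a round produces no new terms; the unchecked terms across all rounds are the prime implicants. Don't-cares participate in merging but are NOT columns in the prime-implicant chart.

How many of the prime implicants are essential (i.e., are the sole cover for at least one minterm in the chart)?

Round 0: 000000✓ 000010✓ 001001 010011 011110 100000✓ 100100✓ 101010✓ 101100✓ 101110✓ 111001 111100✓ 111111
Round 1: -00000 0000-0 1-1100 10-100 100-00 101-10 1011-0
PIs = {-00000, 0000-0, 001001, 010011, 011110, 1-1100, 10-100, 100-00, 101-10, 1011-0, 111001, 111111}
Coverage chart:
  m0: -00000,0000-0
  m2: 0000-0 ←essential
  m19: 010011 ←essential
  m30: 011110 ←essential
  m32: -00000,100-00
  m36: 10-100,100-00
  m42: 101-10 ←essential
  m44: 1-1100,10-100,1011-0
  m46: 101-10,1011-0
  m57: 111001 ←essential
  m60: 1-1100 ←essential
  m63: 111111 ←essential
Essential: 0000-0, 010011, 011110, 1-1100, 101-10, 111001, 111111

7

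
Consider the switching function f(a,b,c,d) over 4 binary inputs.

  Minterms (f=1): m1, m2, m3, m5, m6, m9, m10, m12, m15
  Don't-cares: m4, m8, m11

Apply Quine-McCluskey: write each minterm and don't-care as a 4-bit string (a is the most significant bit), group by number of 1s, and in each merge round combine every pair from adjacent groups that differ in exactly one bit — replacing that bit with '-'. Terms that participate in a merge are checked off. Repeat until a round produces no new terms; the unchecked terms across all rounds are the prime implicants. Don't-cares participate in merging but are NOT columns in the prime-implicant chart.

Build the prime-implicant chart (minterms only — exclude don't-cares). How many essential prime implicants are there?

1

size-2^0 implicants → 0001(✓)  0010(✓)  0011(✓)  0100(✓)  0101(✓)  0110(✓)  1000(✓)  1001(✓)  1010(✓)  1011(✓)  1100(✓)  1111(✓)
size-2^1 implicants → -001(✓)  -010(✓)  -011(✓)  -100  0-01  0-10  00-1(✓)  001-(✓)  01-0  010-  1-00  1-11  10-0(✓)  10-1(✓)  100-(✓)  101-(✓)
size-2^2 implicants → -0-1  -01-  10--
Unchecked terms (primes): -0-1, -01-, -100, 0-01, 0-10, 01-0, 010-, 1-00, 1-11, 10--
Minterm coverage:
  m1 ⊆ -0-1,0-01
  m2 ⊆ -01-,0-10
  m3 ⊆ -0-1,-01-
  m5 ⊆ 0-01,010-
  m6 ⊆ 0-10,01-0
  m9 ⊆ -0-1,10--
  m10 ⊆ -01-,10--
  m12 ⊆ -100,1-00
  m15 ⊆ 1-11 [E]
E = {1-11}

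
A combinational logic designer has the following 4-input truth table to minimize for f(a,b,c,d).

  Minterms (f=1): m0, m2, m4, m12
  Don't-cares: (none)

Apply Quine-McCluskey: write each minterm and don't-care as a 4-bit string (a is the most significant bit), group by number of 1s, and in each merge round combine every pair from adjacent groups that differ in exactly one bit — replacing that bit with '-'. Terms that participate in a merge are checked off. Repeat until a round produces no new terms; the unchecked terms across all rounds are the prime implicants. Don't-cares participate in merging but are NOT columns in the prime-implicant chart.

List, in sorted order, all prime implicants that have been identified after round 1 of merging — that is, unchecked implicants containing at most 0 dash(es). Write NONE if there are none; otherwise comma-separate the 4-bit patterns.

NONE

[col 0] 0000*, 0010*, 0100*, 1100*
[col 1] -100, 0-00, 00-0
Prime implicants: -100, 0-00, 00-0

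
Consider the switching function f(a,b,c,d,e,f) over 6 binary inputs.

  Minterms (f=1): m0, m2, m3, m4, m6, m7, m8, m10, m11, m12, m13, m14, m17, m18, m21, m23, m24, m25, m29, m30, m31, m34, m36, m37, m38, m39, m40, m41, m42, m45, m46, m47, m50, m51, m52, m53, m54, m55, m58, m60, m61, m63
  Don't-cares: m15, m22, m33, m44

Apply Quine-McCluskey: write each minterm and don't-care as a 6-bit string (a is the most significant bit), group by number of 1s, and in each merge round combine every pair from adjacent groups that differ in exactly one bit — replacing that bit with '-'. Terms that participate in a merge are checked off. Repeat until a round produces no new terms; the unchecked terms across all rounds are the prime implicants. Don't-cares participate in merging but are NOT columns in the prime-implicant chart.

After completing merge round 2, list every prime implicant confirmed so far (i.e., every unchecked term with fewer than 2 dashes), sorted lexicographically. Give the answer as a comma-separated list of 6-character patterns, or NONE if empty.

Round 0: 000000✓ 000010✓ 000011✓ 000100✓ 000110✓ 000111✓ 001000✓ 001010✓ 001011✓ 001100✓ 001101✓ 001110✓ 001111✓ 010001✓ 010010✓ 010101✓ 010110✓ 010111✓ 011000✓ 011001✓ 011101✓ 011110✓ 011111✓ 100001✓ 100010✓ 100100✓ 100101✓ 100110✓ 100111✓ 101000✓ 101001✓ 101010✓ 101100✓ 101101✓ 101110✓ 101111✓ 110010✓ 110011✓ 110100✓ 110101✓ 110110✓ 110111✓ 111010✓ 111100✓ 111101✓ 111111✓
Round 1: -00010✓ -00100✓ -00110✓ -00111✓ -01000✓ -01010✓ -01100✓ -01101✓ -01110✓ -01111✓ -10010✓ -10101✓ -10110✓ -10111✓ -11101✓ -11111✓ 0-0010✓ 0-0110✓ 0-0111✓ 0-1000 0-1101✓ 0-1110✓ 0-1111✓ 00-000✓ 00-010✓ 00-011✓ 00-100✓ 00-110✓ 00-111✓ 000-00✓ 000-10✓ 000-11✓ 0000-0✓ 00001-✓ 0001-0✓ 00011-✓ 001-00✓ 001-10✓ 001-11✓ 0010-0✓ 00101-✓ 0011-0✓ 0011-1✓ 00110-✓ 00111-✓ 01-001✓ 01-101✓ 01-110✓ 01-111✓ 010-01✓ 010-10✓ 0101-1✓ 01011-✓ 011-01✓ 01100- 0111-1✓ 01111-✓ 1-0010✓ 1-0100✓ 1-0101✓ 1-0110✓ 1-0111✓ 1-1010✓ 1-1100✓ 1-1101✓ 1-1111✓ 10-001✓ 10-010✓ 10-100✓ 10-101✓ 10-110✓ 10-111✓ 100-01✓ 100-10✓ 1001-0✓ 1001-1✓ 10010-✓ 10011-✓ 101-00✓ 101-01✓ 101-10✓ 1010-0✓ 10100-✓ 1011-0✓ 1011-1✓ 10110-✓ 10111-✓ 11-010✓ 11-100✓ 11-101✓ 11-111✓ 110-10✓ 110-11✓ 11001-✓ 1101-0✓ 1101-1✓ 11010-✓ 11011-✓ 1111-1✓ 11110-✓
Round 2: --0010✓ --0110✓ --0111✓ --1101✓ --1111✓ -0-010✓ -0-100✓ -0-110✓ -0-111✓ -00-10✓ -001-0✓ -0011-✓ -01-00✓ -01-10✓ -010-0✓ -011-0✓ -011-1✓ -0110-✓ -0111-✓ -1-101✓ -1-111✓ -10-10✓ -101-1✓ -1011-✓ -111-1✓ 0--110✓ 0--111✓ 0-0-10✓ 0-011-✓ 0-11-1✓ 0-111-✓ 00--00✓ 00--10✓ 00--11✓ 00-0-0✓ 00-01-✓ 00-1-0✓ 00-11-✓ 000--0✓ 000-1-✓ 001--0✓ 001-1-✓ 0011--✓ 01--01 01-1-1✓ 01-11-✓ 1--010 1--100✓ 1--101✓ 1--111✓ 1-0-10✓ 1-01-0✓ 1-01-1✓ 1-010-✓ 1-011-✓ 1-11-1✓ 1-110-✓ 10--01 10--10✓ 10-1-0✓ 10-1-1✓ 10-10-✓ 10-11-✓ 1001--✓ 101--0✓ 101-0- 1011--✓ 11-1-1✓ 11-10-✓ 110-1- 1101--✓
Round 3: ---111 --0-10 --011- --11-1 -0--10 -0-1-0 -0-11- -01--0 -011-- -1-1-1 0--11- 00---0 00--1- 1--1-1 1--10- 1-01-- 10-1--
PIs = {---111, --0-10, --011-, --11-1, -0--10, -0-1-0, -0-11-, -01--0, -011--, -1-1-1, 0--11-, 0-1000, 00---0, 00--1-, 01--01, 01100-, 1--010, 1--1-1, 1--10-, 1-01--, 10--01, 10-1--, 101-0-, 110-1-}

0-1000, 01100-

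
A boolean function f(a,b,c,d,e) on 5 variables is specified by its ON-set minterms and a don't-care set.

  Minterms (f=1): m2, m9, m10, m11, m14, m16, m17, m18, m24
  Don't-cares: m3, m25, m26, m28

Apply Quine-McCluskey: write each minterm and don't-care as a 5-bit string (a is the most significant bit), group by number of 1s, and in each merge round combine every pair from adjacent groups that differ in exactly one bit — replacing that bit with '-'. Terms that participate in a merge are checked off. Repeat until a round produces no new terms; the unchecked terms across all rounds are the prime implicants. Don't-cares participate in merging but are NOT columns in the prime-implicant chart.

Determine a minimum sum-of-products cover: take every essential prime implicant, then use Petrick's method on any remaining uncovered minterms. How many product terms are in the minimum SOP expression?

4

[col 0] 00010*, 00011*, 01001*, 01010*, 01011*, 01110*, 10000*, 10001*, 10010*, 11000*, 11001*, 11010*, 11100*
[col 1] -0010*, -1001, -1010*, 0-010*, 0-011*, 0001-*, 01-10, 010-1, 0101-*, 1-000*, 1-001*, 1-010*, 100-0*, 1000-*, 11-00, 110-0*, 1100-*
[col 2] --010, 0-01-, 1-0-0, 1-00-
Prime implicants: --010, -1001, 0-01-, 01-10, 010-1, 1-0-0, 1-00-, 11-00
PI chart (minterm → PIs covering it):
  2 | --010,0-01-
  9 | -1001,010-1
  10 | --010,0-01-,01-10
  11 | 0-01-,010-1
  14 | 01-10  (sole → essential)
  16 | 1-0-0,1-00-
  17 | 1-00-  (sole → essential)
  18 | --010,1-0-0
  24 | 1-0-0,1-00-,11-00
Essential prime implicants: 01-10, 1-00-
Petrick residual → --010, 010-1
Minimum SOP uses 4 PIs: c'de' + a'bde' + a'bc'e + ac'd'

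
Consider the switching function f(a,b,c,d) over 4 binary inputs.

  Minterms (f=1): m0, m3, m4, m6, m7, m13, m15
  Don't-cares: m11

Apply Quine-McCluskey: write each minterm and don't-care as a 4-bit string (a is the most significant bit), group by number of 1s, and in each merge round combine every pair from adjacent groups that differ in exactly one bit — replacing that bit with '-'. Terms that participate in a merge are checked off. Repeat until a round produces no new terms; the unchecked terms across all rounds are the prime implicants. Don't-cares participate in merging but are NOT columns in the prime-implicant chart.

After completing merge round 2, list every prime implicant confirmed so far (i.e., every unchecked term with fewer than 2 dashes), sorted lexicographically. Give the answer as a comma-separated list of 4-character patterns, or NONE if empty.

[col 0] 0000*, 0011*, 0100*, 0110*, 0111*, 1011*, 1101*, 1111*
[col 1] -011*, -111*, 0-00, 0-11*, 01-0, 011-, 1-11*, 11-1
[col 2] --11
Prime implicants: --11, 0-00, 01-0, 011-, 11-1

0-00, 01-0, 011-, 11-1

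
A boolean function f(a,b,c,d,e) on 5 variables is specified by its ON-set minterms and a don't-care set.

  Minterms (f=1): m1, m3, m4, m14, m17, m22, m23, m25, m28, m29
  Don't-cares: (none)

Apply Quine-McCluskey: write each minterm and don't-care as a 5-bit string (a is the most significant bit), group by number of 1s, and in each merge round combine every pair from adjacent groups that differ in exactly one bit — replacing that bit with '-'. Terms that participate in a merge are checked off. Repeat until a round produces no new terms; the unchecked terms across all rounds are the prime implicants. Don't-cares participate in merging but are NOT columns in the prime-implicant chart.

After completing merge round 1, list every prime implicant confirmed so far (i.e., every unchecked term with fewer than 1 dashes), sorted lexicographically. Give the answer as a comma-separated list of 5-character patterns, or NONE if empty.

Round 0: 00001✓ 00011✓ 00100 01110 10001✓ 10110✓ 10111✓ 11001✓ 11100✓ 11101✓
Round 1: -0001 000-1 1-001 1011- 11-01 1110-
PIs = {-0001, 000-1, 00100, 01110, 1-001, 1011-, 11-01, 1110-}

00100, 01110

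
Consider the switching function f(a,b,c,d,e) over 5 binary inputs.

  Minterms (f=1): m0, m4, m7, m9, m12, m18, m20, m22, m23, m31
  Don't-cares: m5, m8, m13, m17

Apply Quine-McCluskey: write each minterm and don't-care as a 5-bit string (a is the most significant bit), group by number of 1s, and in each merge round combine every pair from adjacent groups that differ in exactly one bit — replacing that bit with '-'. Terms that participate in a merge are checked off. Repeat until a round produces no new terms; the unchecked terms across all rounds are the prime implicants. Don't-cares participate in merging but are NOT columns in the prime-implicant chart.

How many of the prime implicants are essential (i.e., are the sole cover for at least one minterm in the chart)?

size-2^0 implicants → 00000(✓)  00100(✓)  00101(✓)  00111(✓)  01000(✓)  01001(✓)  01100(✓)  01101(✓)  10001  10010(✓)  10100(✓)  10110(✓)  10111(✓)  11111(✓)
size-2^1 implicants → -0100  -0111  0-000(✓)  0-100(✓)  0-101(✓)  00-00(✓)  001-1  0010-(✓)  01-00(✓)  01-01(✓)  0100-(✓)  0110-(✓)  1-111  10-10  101-0  1011-
size-2^2 implicants → 0--00  0-10-  01-0-
Unchecked terms (primes): -0100, -0111, 0--00, 0-10-, 001-1, 01-0-, 1-111, 10-10, 10001, 101-0, 1011-
Minterm coverage:
  m0 ⊆ 0--00 [E]
  m4 ⊆ -0100,0--00,0-10-
  m7 ⊆ -0111,001-1
  m9 ⊆ 01-0- [E]
  m12 ⊆ 0--00,0-10-,01-0-
  m18 ⊆ 10-10 [E]
  m20 ⊆ -0100,101-0
  m22 ⊆ 10-10,101-0,1011-
  m23 ⊆ -0111,1-111,1011-
  m31 ⊆ 1-111 [E]
E = {0--00, 01-0-, 1-111, 10-10}

4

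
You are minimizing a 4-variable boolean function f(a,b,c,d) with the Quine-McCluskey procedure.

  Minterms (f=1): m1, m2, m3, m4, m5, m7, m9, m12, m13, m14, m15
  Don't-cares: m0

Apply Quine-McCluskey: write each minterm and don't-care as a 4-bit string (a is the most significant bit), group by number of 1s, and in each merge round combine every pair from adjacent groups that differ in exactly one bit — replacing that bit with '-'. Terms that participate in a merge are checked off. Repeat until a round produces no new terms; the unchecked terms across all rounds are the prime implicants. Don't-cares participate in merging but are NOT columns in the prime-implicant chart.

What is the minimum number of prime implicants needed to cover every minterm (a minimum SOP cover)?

5

size-2^0 implicants → 0000(✓)  0001(✓)  0010(✓)  0011(✓)  0100(✓)  0101(✓)  0111(✓)  1001(✓)  1100(✓)  1101(✓)  1110(✓)  1111(✓)
size-2^1 implicants → -001(✓)  -100(✓)  -101(✓)  -111(✓)  0-00(✓)  0-01(✓)  0-11(✓)  00-0(✓)  00-1(✓)  000-(✓)  001-(✓)  01-1(✓)  010-(✓)  1-01(✓)  11-0(✓)  11-1(✓)  110-(✓)  111-(✓)
size-2^2 implicants → --01  -1-1  -10-  0--1  0-0-  00--  11--
Unchecked terms (primes): --01, -1-1, -10-, 0--1, 0-0-, 00--, 11--
Minterm coverage:
  m1 ⊆ --01,0--1,0-0-,00--
  m2 ⊆ 00-- [E]
  m3 ⊆ 0--1,00--
  m4 ⊆ -10-,0-0-
  m5 ⊆ --01,-1-1,-10-,0--1,0-0-
  m7 ⊆ -1-1,0--1
  m9 ⊆ --01 [E]
  m12 ⊆ -10-,11--
  m13 ⊆ --01,-1-1,-10-,11--
  m14 ⊆ 11-- [E]
  m15 ⊆ -1-1,11--
E = {--01, 00--, 11--}
Petrick residual → -1-1, -10-
Cover = c'd + bd + bc' + a'b' + ab  |cover|=5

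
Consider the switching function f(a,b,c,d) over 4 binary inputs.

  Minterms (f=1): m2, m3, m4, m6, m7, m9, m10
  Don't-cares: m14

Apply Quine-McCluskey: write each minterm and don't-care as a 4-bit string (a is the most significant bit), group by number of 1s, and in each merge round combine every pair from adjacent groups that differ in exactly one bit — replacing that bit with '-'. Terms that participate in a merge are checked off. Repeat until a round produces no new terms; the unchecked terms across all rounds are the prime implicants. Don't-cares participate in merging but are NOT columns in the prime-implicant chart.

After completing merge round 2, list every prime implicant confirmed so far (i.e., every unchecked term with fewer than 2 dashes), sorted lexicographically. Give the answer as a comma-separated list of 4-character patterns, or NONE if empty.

01-0, 1001

size-2^0 implicants → 0010(✓)  0011(✓)  0100(✓)  0110(✓)  0111(✓)  1001  1010(✓)  1110(✓)
size-2^1 implicants → -010(✓)  -110(✓)  0-10(✓)  0-11(✓)  001-(✓)  01-0  011-(✓)  1-10(✓)
size-2^2 implicants → --10  0-1-
Unchecked terms (primes): --10, 0-1-, 01-0, 1001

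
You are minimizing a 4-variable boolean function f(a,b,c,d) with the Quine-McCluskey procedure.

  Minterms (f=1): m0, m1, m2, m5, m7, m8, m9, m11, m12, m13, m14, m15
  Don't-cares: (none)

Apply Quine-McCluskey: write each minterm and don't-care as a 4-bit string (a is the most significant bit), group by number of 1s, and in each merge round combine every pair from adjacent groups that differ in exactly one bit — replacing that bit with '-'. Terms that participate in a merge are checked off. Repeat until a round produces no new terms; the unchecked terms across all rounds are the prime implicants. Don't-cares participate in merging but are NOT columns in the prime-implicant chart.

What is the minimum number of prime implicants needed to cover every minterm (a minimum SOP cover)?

5

size-2^0 implicants → 0000(✓)  0001(✓)  0010(✓)  0101(✓)  0111(✓)  1000(✓)  1001(✓)  1011(✓)  1100(✓)  1101(✓)  1110(✓)  1111(✓)
size-2^1 implicants → -000(✓)  -001(✓)  -101(✓)  -111(✓)  0-01(✓)  00-0  000-(✓)  01-1(✓)  1-00(✓)  1-01(✓)  1-11(✓)  10-1(✓)  100-(✓)  11-0(✓)  11-1(✓)  110-(✓)  111-(✓)
size-2^2 implicants → --01  -00-  -1-1  1--1  1-0-  11--
Unchecked terms (primes): --01, -00-, -1-1, 00-0, 1--1, 1-0-, 11--
Minterm coverage:
  m0 ⊆ -00-,00-0
  m1 ⊆ --01,-00-
  m2 ⊆ 00-0 [E]
  m5 ⊆ --01,-1-1
  m7 ⊆ -1-1 [E]
  m8 ⊆ -00-,1-0-
  m9 ⊆ --01,-00-,1--1,1-0-
  m11 ⊆ 1--1 [E]
  m12 ⊆ 1-0-,11--
  m13 ⊆ --01,-1-1,1--1,1-0-,11--
  m14 ⊆ 11-- [E]
  m15 ⊆ -1-1,1--1,11--
E = {-1-1, 00-0, 1--1, 11--}
Petrick residual → -00-
Cover = b'c' + bd + a'b'd' + ad + ab  |cover|=5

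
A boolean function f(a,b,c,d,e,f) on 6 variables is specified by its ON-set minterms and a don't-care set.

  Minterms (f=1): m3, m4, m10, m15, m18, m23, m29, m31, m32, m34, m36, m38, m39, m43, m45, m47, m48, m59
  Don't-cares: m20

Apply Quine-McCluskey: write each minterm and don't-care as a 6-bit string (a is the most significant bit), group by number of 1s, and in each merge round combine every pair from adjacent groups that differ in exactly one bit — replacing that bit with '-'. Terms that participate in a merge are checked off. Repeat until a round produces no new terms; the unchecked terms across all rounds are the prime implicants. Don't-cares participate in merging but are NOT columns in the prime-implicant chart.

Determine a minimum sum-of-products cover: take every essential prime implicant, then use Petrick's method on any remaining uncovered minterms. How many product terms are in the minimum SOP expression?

Round 0: 000011 000100✓ 001010 001111✓ 010010 010100✓ 010111✓ 011101✓ 011111✓ 100000✓ 100010✓ 100100✓ 100110✓ 100111✓ 101011✓ 101101✓ 101111✓ 110000✓ 111011✓
Round 1: -00100 -01111 0-0100 0-1111 01-111 0111-1 1-0000 1-1011 10-111 100-00✓ 100-10✓ 1000-0✓ 1001-0✓ 10011- 101-11 1011-1
Round 2: 100--0
PIs = {-00100, -01111, 0-0100, 0-1111, 000011, 001010, 01-111, 010010, 0111-1, 1-0000, 1-1011, 10-111, 100--0, 10011-, 101-11, 1011-1}
Coverage chart:
  m3: 000011 ←essential
  m4: -00100,0-0100
  m10: 001010 ←essential
  m15: -01111,0-1111
  m18: 010010 ←essential
  m23: 01-111 ←essential
  m29: 0111-1 ←essential
  m31: 0-1111,01-111,0111-1
  m32: 1-0000,100--0
  m34: 100--0 ←essential
  m36: -00100,100--0
  m38: 100--0,10011-
  m39: 10-111,10011-
  m43: 1-1011,101-11
  m45: 1011-1 ←essential
  m47: -01111,10-111,101-11,1011-1
  m48: 1-0000 ←essential
  m59: 1-1011 ←essential
Essential: 000011, 001010, 01-111, 010010, 0111-1, 1-0000, 1-1011, 100--0, 1011-1
Petrick residual → -00100, -01111, 10-111
Min cover (12 terms): b'c'de'f' + b'cdef + a'b'c'd'ef + a'b'cd'ef' + a'bdef + a'bc'd'ef' + a'bcdf + ac'd'e'f' + acd'ef + ab'def + ab'c'f' + ab'cdf

12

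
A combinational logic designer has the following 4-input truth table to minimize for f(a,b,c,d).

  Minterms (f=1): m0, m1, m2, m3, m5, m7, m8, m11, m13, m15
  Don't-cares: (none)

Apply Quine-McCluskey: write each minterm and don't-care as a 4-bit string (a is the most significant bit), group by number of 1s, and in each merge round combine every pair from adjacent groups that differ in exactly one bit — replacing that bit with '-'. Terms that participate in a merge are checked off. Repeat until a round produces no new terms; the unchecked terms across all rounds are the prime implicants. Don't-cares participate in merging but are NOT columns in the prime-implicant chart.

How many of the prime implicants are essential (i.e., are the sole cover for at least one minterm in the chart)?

4

[col 0] 0000*, 0001*, 0010*, 0011*, 0101*, 0111*, 1000*, 1011*, 1101*, 1111*
[col 1] -000, -011*, -101*, -111*, 0-01*, 0-11*, 00-0*, 00-1*, 000-*, 001-*, 01-1*, 1-11*, 11-1*
[col 2] --11, -1-1, 0--1, 00--
Prime implicants: --11, -000, -1-1, 0--1, 00--
PI chart (minterm → PIs covering it):
  0 | -000,00--
  1 | 0--1,00--
  2 | 00--  (sole → essential)
  3 | --11,0--1,00--
  5 | -1-1,0--1
  7 | --11,-1-1,0--1
  8 | -000  (sole → essential)
  11 | --11  (sole → essential)
  13 | -1-1  (sole → essential)
  15 | --11,-1-1
Essential prime implicants: --11, -000, -1-1, 00--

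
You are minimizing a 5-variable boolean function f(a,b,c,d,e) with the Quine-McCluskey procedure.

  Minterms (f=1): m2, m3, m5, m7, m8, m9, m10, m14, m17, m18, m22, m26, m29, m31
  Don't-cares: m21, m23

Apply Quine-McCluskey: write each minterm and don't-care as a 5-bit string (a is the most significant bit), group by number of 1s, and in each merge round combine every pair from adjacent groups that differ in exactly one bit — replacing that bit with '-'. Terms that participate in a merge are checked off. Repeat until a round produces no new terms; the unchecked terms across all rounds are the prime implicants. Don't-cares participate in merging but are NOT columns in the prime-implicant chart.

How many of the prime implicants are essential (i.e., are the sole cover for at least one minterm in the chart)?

size-2^0 implicants → 00010(✓)  00011(✓)  00101(✓)  00111(✓)  01000(✓)  01001(✓)  01010(✓)  01110(✓)  10001(✓)  10010(✓)  10101(✓)  10110(✓)  10111(✓)  11010(✓)  11101(✓)  11111(✓)
size-2^1 implicants → -0010(✓)  -0101(✓)  -0111(✓)  -1010(✓)  0-010(✓)  00-11  0001-  001-1(✓)  01-10  010-0  0100-  1-010(✓)  1-101(✓)  1-111(✓)  10-01  10-10  101-1(✓)  1011-  111-1(✓)
size-2^2 implicants → --010  -01-1  1-1-1
Unchecked terms (primes): --010, -01-1, 00-11, 0001-, 01-10, 010-0, 0100-, 1-1-1, 10-01, 10-10, 1011-
Minterm coverage:
  m2 ⊆ --010,0001-
  m3 ⊆ 00-11,0001-
  m5 ⊆ -01-1 [E]
  m7 ⊆ -01-1,00-11
  m8 ⊆ 010-0,0100-
  m9 ⊆ 0100- [E]
  m10 ⊆ --010,01-10,010-0
  m14 ⊆ 01-10 [E]
  m17 ⊆ 10-01 [E]
  m18 ⊆ --010,10-10
  m22 ⊆ 10-10,1011-
  m26 ⊆ --010 [E]
  m29 ⊆ 1-1-1 [E]
  m31 ⊆ 1-1-1 [E]
E = {--010, -01-1, 01-10, 0100-, 1-1-1, 10-01}

6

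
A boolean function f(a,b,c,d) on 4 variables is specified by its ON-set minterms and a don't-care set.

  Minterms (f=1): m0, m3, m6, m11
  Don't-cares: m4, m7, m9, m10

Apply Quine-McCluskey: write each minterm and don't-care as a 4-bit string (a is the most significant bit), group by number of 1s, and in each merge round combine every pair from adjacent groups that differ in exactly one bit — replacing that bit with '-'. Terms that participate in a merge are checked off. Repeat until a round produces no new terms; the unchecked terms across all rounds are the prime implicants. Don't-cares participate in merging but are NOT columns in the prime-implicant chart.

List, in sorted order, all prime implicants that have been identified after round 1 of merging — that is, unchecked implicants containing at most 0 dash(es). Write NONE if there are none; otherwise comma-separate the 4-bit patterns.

NONE

[col 0] 0000*, 0011*, 0100*, 0110*, 0111*, 1001*, 1010*, 1011*
[col 1] -011, 0-00, 0-11, 01-0, 011-, 10-1, 101-
Prime implicants: -011, 0-00, 0-11, 01-0, 011-, 10-1, 101-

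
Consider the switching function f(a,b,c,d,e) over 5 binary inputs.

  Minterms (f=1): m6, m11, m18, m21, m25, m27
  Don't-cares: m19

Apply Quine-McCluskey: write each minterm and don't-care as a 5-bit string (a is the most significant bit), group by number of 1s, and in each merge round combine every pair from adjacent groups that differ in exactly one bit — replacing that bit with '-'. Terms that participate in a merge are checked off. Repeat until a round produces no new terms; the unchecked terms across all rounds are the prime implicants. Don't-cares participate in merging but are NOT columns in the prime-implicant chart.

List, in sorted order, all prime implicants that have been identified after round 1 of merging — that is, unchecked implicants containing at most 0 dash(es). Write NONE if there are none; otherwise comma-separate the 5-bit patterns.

00110, 10101

size-2^0 implicants → 00110  01011(✓)  10010(✓)  10011(✓)  10101  11001(✓)  11011(✓)
size-2^1 implicants → -1011  1-011  1001-  110-1
Unchecked terms (primes): -1011, 00110, 1-011, 1001-, 10101, 110-1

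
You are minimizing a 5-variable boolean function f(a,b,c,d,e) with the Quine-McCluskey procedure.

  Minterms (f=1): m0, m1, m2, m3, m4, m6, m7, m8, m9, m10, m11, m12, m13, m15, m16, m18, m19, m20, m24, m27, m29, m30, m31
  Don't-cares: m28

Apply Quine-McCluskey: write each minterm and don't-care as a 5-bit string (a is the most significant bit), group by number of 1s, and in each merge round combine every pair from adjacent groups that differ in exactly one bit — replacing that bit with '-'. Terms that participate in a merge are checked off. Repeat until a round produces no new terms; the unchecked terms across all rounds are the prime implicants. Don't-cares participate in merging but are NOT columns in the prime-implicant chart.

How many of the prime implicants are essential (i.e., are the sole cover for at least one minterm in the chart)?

3

[col 0] 00000*, 00001*, 00010*, 00011*, 00100*, 00110*, 00111*, 01000*, 01001*, 01010*, 01011*, 01100*, 01101*, 01111*, 10000*, 10010*, 10011*, 10100*, 11000*, 11011*, 11100*, 11101*, 11110*, 11111*
[col 1] -0000*, -0010*, -0011*, -0100*, -1000*, -1011*, -1100*, -1101*, -1111*, 0-000*, 0-001*, 0-010*, 0-011*, 0-100*, 0-111*, 00-00*, 00-10*, 00-11*, 000-0*, 000-1*, 0000-*, 0001-*, 001-0*, 0011-*, 01-00*, 01-01*, 01-11*, 010-0*, 010-1*, 0100-*, 0101-*, 011-1*, 0110-*, 1-000*, 1-011*, 1-100*, 10-00*, 100-0*, 1001-*, 11-00*, 11-11*, 111-0*, 111-1*, 1110-*, 1111-*
[col 2] --000*, --011, --100*, -0-00*, -00-0, -001-, -1-00*, -1-11, -11-1, -110-, 0--00*, 0--11, 0-0-0*, 0-0-1*, 0-00-*, 0-01-*, 00--0, 00-1-, 000--*, 01--1, 01-0-, 010--*, 1--00*, 111--
[col 3] ---00, 0-0--
Prime implicants: ---00, --011, -00-0, -001-, -1-11, -11-1, -110-, 0--11, 0-0--, 00--0, 00-1-, 01--1, 01-0-, 111--
PI chart (minterm → PIs covering it):
  0 | ---00,-00-0,0-0--,00--0
  1 | 0-0--  (sole → essential)
  2 | -00-0,-001-,0-0--,00--0,00-1-
  3 | --011,-001-,0--11,0-0--,00-1-
  4 | ---00,00--0
  6 | 00--0,00-1-
  7 | 0--11,00-1-
  8 | ---00,0-0--,01-0-
  9 | 0-0--,01--1,01-0-
  10 | 0-0--  (sole → essential)
  11 | --011,-1-11,0--11,0-0--,01--1
  12 | ---00,-110-,01-0-
  13 | -11-1,-110-,01--1,01-0-
  15 | -1-11,-11-1,0--11,01--1
  16 | ---00,-00-0
  18 | -00-0,-001-
  19 | --011,-001-
  20 | ---00  (sole → essential)
  24 | ---00  (sole → essential)
  27 | --011,-1-11
  29 | -11-1,-110-,111--
  30 | 111--  (sole → essential)
  31 | -1-11,-11-1,111--
Essential prime implicants: ---00, 0-0--, 111--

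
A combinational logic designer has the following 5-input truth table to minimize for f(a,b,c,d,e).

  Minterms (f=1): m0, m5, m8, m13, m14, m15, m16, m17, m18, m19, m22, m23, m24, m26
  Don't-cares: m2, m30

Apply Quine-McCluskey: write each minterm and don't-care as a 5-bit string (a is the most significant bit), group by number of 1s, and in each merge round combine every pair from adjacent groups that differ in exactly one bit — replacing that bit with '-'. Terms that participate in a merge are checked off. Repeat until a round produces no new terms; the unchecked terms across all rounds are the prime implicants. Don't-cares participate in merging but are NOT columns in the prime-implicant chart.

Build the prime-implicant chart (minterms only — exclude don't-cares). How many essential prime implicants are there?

Round 0: 00000✓ 00010✓ 00101✓ 01000✓ 01101✓ 01110✓ 01111✓ 10000✓ 10001✓ 10010✓ 10011✓ 10110✓ 10111✓ 11000✓ 11010✓ 11110✓
Round 1: -0000✓ -0010✓ -1000✓ -1110 0-000✓ 0-101 000-0✓ 011-1 0111- 1-000✓ 1-010✓ 1-110✓ 10-10✓ 10-11✓ 100-0✓ 100-1✓ 1000-✓ 1001-✓ 1011-✓ 11-10✓ 110-0✓
Round 2: --000 -00-0 1--10 1-0-0 10-1- 100--
PIs = {--000, -00-0, -1110, 0-101, 011-1, 0111-, 1--10, 1-0-0, 10-1-, 100--}
Coverage chart:
  m0: --000,-00-0
  m5: 0-101 ←essential
  m8: --000 ←essential
  m13: 0-101,011-1
  m14: -1110,0111-
  m15: 011-1,0111-
  m16: --000,-00-0,1-0-0,100--
  m17: 100-- ←essential
  m18: -00-0,1--10,1-0-0,10-1-,100--
  m19: 10-1-,100--
  m22: 1--10,10-1-
  m23: 10-1- ←essential
  m24: --000,1-0-0
  m26: 1--10,1-0-0
Essential: --000, 0-101, 10-1-, 100--

4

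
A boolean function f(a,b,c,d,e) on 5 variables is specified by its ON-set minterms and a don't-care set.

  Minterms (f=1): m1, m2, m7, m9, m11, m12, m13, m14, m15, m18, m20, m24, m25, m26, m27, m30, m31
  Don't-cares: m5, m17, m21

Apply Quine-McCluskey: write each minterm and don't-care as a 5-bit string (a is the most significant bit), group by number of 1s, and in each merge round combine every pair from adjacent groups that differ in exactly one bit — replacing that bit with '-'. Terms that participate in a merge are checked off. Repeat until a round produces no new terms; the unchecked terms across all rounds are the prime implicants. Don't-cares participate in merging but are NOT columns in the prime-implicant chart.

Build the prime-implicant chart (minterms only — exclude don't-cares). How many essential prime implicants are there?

size-2^0 implicants → 00001(✓)  00010(✓)  00101(✓)  00111(✓)  01001(✓)  01011(✓)  01100(✓)  01101(✓)  01110(✓)  01111(✓)  10001(✓)  10010(✓)  10100(✓)  10101(✓)  11000(✓)  11001(✓)  11010(✓)  11011(✓)  11110(✓)  11111(✓)
size-2^1 implicants → -0001(✓)  -0010  -0101(✓)  -1001(✓)  -1011(✓)  -1110(✓)  -1111(✓)  0-001(✓)  0-101(✓)  0-111(✓)  00-01(✓)  001-1(✓)  01-01(✓)  01-11(✓)  010-1(✓)  011-0(✓)  011-1(✓)  0110-(✓)  0111-(✓)  1-001(✓)  1-010  10-01(✓)  1010-  11-10(✓)  11-11(✓)  110-0(✓)  110-1(✓)  1100-(✓)  1101-(✓)  1111-(✓)
size-2^2 implicants → --001  -0-01  -1-11  -10-1  -111-  0--01  0-1-1  01--1  011--  11-1-  110--
Unchecked terms (primes): --001, -0-01, -0010, -1-11, -10-1, -111-, 0--01, 0-1-1, 01--1, 011--, 1-010, 1010-, 11-1-, 110--
Minterm coverage:
  m1 ⊆ --001,-0-01,0--01
  m2 ⊆ -0010 [E]
  m7 ⊆ 0-1-1 [E]
  m9 ⊆ --001,-10-1,0--01,01--1
  m11 ⊆ -1-11,-10-1,01--1
  m12 ⊆ 011-- [E]
  m13 ⊆ 0--01,0-1-1,01--1,011--
  m14 ⊆ -111-,011--
  m15 ⊆ -1-11,-111-,0-1-1,01--1,011--
  m18 ⊆ -0010,1-010
  m20 ⊆ 1010- [E]
  m24 ⊆ 110-- [E]
  m25 ⊆ --001,-10-1,110--
  m26 ⊆ 1-010,11-1-,110--
  m27 ⊆ -1-11,-10-1,11-1-,110--
  m30 ⊆ -111-,11-1-
  m31 ⊆ -1-11,-111-,11-1-
E = {-0010, 0-1-1, 011--, 1010-, 110--}

5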